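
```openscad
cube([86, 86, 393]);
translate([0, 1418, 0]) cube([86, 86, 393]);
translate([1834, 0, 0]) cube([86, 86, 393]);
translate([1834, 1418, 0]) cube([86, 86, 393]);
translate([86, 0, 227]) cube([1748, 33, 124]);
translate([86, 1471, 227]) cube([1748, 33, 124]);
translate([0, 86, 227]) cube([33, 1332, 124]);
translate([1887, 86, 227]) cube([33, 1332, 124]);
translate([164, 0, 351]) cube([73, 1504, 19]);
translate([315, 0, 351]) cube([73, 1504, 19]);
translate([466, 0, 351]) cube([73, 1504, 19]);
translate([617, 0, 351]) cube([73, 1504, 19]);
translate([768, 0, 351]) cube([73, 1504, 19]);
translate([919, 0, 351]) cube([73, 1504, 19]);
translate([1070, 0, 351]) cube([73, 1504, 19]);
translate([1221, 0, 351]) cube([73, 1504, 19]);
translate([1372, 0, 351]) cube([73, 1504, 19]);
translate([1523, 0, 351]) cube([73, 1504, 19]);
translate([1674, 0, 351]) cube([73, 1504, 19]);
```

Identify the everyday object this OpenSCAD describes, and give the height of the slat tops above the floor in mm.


A bed frame. The slat-top height is 370 mm.

Four posts, four rails, and a row of slats — a bed frame. Slats sit on the rails at z = 227 + 124 = 351; with slat thickness 19, the top is 370 mm.


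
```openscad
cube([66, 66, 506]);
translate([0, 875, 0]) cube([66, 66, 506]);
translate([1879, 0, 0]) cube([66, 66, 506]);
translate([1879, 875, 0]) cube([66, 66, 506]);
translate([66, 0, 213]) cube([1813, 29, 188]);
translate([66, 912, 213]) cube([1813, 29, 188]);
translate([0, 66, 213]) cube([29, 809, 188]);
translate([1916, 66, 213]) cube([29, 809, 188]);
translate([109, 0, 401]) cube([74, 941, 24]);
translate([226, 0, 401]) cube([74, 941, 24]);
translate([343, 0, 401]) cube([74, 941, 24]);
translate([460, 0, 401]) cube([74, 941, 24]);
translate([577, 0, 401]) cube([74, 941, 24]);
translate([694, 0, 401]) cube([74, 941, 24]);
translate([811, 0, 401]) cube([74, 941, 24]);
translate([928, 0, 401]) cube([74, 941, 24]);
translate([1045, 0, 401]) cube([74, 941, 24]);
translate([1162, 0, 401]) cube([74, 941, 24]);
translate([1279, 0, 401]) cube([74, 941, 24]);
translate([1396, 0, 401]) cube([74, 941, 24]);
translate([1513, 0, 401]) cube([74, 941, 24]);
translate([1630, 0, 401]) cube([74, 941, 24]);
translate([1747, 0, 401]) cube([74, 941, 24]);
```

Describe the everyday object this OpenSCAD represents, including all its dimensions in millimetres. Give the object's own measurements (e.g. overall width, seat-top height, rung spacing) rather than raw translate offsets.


A bed frame 1945 mm long (x) by 941 mm wide (y). Four 66×66 mm corner posts, 506 mm tall, at the corners of the footprint. Four rails of 29 mm thickness and 188 mm height run between adjacent posts with their undersides at z = 213 mm, their outer faces flush with the outside of the frame (the two x-running rails run between the posts' inner faces; the two y-running rails run between the posts' inner faces). 15 slats, each 74 mm wide (x) and 24 mm thick, lie across the top of the two x-running rails, running the full 941 mm width of the frame in y; along x they sit between the end posts with a 43 mm gap after the −x posts and between neighbouring slats, leaving 58 mm before the +x posts.


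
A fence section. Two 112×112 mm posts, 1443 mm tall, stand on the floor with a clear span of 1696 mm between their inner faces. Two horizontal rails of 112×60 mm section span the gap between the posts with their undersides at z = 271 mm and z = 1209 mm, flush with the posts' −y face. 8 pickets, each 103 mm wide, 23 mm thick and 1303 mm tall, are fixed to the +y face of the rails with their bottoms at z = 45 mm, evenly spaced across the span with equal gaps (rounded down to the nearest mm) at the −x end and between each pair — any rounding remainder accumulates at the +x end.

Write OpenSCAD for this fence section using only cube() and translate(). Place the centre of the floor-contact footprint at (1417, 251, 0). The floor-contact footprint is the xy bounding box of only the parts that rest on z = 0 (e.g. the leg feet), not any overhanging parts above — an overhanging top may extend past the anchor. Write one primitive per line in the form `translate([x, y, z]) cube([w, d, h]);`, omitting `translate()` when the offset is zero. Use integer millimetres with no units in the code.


translate([457, 195, 0]) cube([112, 112, 1443]);
translate([2265, 195, 0]) cube([112, 112, 1443]);
translate([569, 195, 271]) cube([1696, 112, 60]);
translate([569, 195, 1209]) cube([1696, 112, 60]);
translate([665, 307, 45]) cube([103, 23, 1303]);
translate([864, 307, 45]) cube([103, 23, 1303]);
translate([1063, 307, 45]) cube([103, 23, 1303]);
translate([1262, 307, 45]) cube([103, 23, 1303]);
translate([1461, 307, 45]) cube([103, 23, 1303]);
translate([1660, 307, 45]) cube([103, 23, 1303]);
translate([1859, 307, 45]) cube([103, 23, 1303]);
translate([2058, 307, 45]) cube([103, 23, 1303]);


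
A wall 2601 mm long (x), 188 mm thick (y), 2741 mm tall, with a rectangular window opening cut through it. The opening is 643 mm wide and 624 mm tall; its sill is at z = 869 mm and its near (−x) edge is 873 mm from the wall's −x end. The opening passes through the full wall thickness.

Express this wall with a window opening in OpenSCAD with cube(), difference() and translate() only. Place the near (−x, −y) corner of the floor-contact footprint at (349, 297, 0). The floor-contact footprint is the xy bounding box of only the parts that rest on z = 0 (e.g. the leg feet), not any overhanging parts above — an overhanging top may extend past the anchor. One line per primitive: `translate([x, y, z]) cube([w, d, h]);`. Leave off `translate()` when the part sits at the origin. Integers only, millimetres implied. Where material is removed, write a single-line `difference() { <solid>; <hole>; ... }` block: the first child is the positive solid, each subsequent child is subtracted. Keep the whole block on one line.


difference() { translate([349, 297, 0]) cube([2601, 188, 2741]); translate([1222, 297, 869]) cube([643, 188, 624]); }


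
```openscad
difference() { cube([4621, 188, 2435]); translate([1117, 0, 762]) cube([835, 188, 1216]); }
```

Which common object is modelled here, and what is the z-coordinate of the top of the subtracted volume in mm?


A wall with a window opening. The window head height is 1978 mm.

A wall with a rectangular opening subtracted — a window. Sill at z = 762, opening 1216 mm tall, so the head is at 762 + 1216 = 1978 mm.


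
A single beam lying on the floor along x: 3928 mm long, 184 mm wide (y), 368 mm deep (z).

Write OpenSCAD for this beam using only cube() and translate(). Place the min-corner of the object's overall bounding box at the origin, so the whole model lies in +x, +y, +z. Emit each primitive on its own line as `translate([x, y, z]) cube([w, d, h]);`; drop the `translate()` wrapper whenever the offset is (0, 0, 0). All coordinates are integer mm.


cube([3928, 184, 368]);


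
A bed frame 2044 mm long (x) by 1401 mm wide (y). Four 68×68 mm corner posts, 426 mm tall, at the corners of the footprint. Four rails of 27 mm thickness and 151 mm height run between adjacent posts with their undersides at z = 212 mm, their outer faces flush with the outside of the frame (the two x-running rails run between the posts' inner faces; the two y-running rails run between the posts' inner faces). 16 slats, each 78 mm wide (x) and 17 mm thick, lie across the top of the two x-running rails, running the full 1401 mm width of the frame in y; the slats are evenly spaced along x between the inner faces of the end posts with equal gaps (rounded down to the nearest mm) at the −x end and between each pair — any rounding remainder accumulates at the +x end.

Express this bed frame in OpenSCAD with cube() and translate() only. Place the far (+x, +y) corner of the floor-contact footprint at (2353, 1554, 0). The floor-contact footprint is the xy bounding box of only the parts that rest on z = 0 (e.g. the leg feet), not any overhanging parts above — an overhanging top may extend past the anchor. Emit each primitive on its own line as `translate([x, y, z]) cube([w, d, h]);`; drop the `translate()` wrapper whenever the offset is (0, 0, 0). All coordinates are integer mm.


// slat z = rail_z + rail_h = 212 + 151 = 363
// slat gap = ⌊(1908 − 16·78) / 17⌋ = 38
translate([309, 153, 0]) cube([68, 68, 426]);
translate([309, 1486, 0]) cube([68, 68, 426]);
translate([2285, 153, 0]) cube([68, 68, 426]);
translate([2285, 1486, 0]) cube([68, 68, 426]);
translate([377, 153, 212]) cube([1908, 27, 151]);
translate([377, 1527, 212]) cube([1908, 27, 151]);
translate([309, 221, 212]) cube([27, 1265, 151]);
translate([2326, 221, 212]) cube([27, 1265, 151]);
translate([415, 153, 363]) cube([78, 1401, 17]);
translate([531, 153, 363]) cube([78, 1401, 17]);
translate([647, 153, 363]) cube([78, 1401, 17]);
translate([763, 153, 363]) cube([78, 1401, 17]);
translate([879, 153, 363]) cube([78, 1401, 17]);
translate([995, 153, 363]) cube([78, 1401, 17]);
translate([1111, 153, 363]) cube([78, 1401, 17]);
translate([1227, 153, 363]) cube([78, 1401, 17]);
translate([1343, 153, 363]) cube([78, 1401, 17]);
translate([1459, 153, 363]) cube([78, 1401, 17]);
translate([1575, 153, 363]) cube([78, 1401, 17]);
translate([1691, 153, 363]) cube([78, 1401, 17]);
translate([1807, 153, 363]) cube([78, 1401, 17]);
translate([1923, 153, 363]) cube([78, 1401, 17]);
translate([2039, 153, 363]) cube([78, 1401, 17]);
translate([2155, 153, 363]) cube([78, 1401, 17]);


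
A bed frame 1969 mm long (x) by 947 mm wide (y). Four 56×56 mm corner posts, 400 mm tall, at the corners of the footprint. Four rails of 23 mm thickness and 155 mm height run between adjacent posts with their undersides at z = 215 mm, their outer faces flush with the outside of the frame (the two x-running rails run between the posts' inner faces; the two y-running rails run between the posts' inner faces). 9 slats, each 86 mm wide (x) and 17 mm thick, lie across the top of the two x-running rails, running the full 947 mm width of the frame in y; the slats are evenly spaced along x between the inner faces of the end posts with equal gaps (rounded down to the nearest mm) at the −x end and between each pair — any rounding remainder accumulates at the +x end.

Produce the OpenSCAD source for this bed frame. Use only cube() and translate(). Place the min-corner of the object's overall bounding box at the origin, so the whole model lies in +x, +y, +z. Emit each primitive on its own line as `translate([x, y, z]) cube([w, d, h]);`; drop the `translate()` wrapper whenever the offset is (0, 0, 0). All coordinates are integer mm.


// slat z = rail_z + rail_h = 215 + 155 = 370
// slat gap = ⌊(1857 − 9·86) / 10⌋ = 108
cube([56, 56, 400]);
translate([0, 891, 0]) cube([56, 56, 400]);
translate([1913, 0, 0]) cube([56, 56, 400]);
translate([1913, 891, 0]) cube([56, 56, 400]);
translate([56, 0, 215]) cube([1857, 23, 155]);
translate([56, 924, 215]) cube([1857, 23, 155]);
translate([0, 56, 215]) cube([23, 835, 155]);
translate([1946, 56, 215]) cube([23, 835, 155]);
translate([164, 0, 370]) cube([86, 947, 17]);
translate([358, 0, 370]) cube([86, 947, 17]);
translate([552, 0, 370]) cube([86, 947, 17]);
translate([746, 0, 370]) cube([86, 947, 17]);
translate([940, 0, 370]) cube([86, 947, 17]);
translate([1134, 0, 370]) cube([86, 947, 17]);
translate([1328, 0, 370]) cube([86, 947, 17]);
translate([1522, 0, 370]) cube([86, 947, 17]);
translate([1716, 0, 370]) cube([86, 947, 17]);


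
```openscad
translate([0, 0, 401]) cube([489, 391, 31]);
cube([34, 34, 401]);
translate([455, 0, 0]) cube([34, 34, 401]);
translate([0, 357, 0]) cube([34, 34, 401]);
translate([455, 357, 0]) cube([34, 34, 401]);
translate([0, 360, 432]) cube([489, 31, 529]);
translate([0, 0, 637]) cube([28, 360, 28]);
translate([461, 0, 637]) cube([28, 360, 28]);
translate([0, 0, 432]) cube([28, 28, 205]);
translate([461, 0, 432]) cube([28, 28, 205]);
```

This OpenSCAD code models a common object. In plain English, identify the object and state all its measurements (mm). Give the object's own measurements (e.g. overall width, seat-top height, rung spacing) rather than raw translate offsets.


A chair. The seat is a 489×391×31 mm slab with its top at z = 432 mm, on four 34×34 mm corner legs (flush with the seat edges, standing on z = 0). A flat backrest 31 mm thick, 529 mm tall, spans the full seat width and rises from the seat top along its +y edge, rear face flush with the rear of the seat. Two armrests of 28×28 mm section run along each side from the seat's front edge to the front of the backrest, top faces 233 mm above the seat top and outer faces flush with the seat's x-edges; a 28×28 mm post under the front of each armrest stands on the seat at the front corner.


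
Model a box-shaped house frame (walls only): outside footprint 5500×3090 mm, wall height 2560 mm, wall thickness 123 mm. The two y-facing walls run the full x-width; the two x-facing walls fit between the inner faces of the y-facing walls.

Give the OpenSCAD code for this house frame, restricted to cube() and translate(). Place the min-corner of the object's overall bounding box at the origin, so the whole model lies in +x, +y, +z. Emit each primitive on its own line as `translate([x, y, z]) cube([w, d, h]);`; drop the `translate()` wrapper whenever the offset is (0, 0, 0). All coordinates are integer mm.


cube([5500, 123, 2560]);
translate([0, 2967, 0]) cube([5500, 123, 2560]);
translate([0, 123, 0]) cube([123, 2844, 2560]);
translate([5377, 123, 0]) cube([123, 2844, 2560]);


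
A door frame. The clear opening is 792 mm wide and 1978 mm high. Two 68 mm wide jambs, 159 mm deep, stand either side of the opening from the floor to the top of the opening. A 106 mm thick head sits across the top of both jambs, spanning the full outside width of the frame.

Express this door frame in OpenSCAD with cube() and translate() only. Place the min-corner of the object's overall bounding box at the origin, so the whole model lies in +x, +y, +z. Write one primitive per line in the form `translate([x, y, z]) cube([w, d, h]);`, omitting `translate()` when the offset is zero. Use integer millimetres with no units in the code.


cube([68, 159, 1978]);
translate([860, 0, 0]) cube([68, 159, 1978]);
translate([0, 0, 1978]) cube([928, 159, 106]);


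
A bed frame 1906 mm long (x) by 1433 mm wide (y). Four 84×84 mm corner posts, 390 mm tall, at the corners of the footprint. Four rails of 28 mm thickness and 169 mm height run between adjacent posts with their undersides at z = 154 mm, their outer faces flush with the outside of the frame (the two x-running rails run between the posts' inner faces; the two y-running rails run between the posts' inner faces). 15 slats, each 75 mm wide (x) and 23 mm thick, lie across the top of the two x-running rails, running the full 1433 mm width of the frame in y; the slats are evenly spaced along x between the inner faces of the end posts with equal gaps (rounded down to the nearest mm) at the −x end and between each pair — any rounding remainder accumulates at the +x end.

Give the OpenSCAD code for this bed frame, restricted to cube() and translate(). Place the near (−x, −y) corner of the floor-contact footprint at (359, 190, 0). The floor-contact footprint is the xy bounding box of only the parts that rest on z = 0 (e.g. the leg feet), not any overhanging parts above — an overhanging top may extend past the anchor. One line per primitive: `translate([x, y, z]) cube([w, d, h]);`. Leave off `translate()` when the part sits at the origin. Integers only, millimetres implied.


translate([359, 190, 0]) cube([84, 84, 390]);
translate([359, 1539, 0]) cube([84, 84, 390]);
translate([2181, 190, 0]) cube([84, 84, 390]);
translate([2181, 1539, 0]) cube([84, 84, 390]);
translate([443, 190, 154]) cube([1738, 28, 169]);
translate([443, 1595, 154]) cube([1738, 28, 169]);
translate([359, 274, 154]) cube([28, 1265, 169]);
translate([2237, 274, 154]) cube([28, 1265, 169]);
translate([481, 190, 323]) cube([75, 1433, 23]);
translate([594, 190, 323]) cube([75, 1433, 23]);
translate([707, 190, 323]) cube([75, 1433, 23]);
translate([820, 190, 323]) cube([75, 1433, 23]);
translate([933, 190, 323]) cube([75, 1433, 23]);
translate([1046, 190, 323]) cube([75, 1433, 23]);
translate([1159, 190, 323]) cube([75, 1433, 23]);
translate([1272, 190, 323]) cube([75, 1433, 23]);
translate([1385, 190, 323]) cube([75, 1433, 23]);
translate([1498, 190, 323]) cube([75, 1433, 23]);
translate([1611, 190, 323]) cube([75, 1433, 23]);
translate([1724, 190, 323]) cube([75, 1433, 23]);
translate([1837, 190, 323]) cube([75, 1433, 23]);
translate([1950, 190, 323]) cube([75, 1433, 23]);
translate([2063, 190, 323]) cube([75, 1433, 23]);


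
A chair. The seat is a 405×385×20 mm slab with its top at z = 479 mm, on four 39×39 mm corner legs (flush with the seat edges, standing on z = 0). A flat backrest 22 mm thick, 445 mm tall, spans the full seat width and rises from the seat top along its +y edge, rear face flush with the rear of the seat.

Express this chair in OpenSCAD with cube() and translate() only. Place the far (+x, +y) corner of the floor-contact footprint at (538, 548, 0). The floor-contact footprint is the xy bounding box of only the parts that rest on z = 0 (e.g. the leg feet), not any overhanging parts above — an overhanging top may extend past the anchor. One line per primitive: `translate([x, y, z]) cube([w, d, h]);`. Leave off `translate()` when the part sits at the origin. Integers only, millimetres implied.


// leg_h = 479 - 20 = 459
translate([133, 163, 459]) cube([405, 385, 20]);
translate([133, 163, 0]) cube([39, 39, 459]);
translate([499, 163, 0]) cube([39, 39, 459]);
translate([133, 509, 0]) cube([39, 39, 459]);
translate([499, 509, 0]) cube([39, 39, 459]);
translate([133, 526, 479]) cube([405, 22, 445]);


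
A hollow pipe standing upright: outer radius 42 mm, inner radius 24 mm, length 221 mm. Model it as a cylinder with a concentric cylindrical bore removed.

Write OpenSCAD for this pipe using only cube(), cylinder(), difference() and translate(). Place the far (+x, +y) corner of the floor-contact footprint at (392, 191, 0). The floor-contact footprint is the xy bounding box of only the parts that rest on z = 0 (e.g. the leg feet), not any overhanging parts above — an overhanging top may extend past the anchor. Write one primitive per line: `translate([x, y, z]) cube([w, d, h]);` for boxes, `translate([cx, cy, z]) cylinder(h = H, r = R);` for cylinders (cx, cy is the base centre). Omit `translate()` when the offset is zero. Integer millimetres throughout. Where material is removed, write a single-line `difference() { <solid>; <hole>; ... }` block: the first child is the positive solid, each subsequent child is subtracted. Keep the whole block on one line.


difference() { translate([350, 149, 0]) cylinder(h = 221, r = 42); translate([350, 149, 0]) cylinder(h = 221, r = 24); }


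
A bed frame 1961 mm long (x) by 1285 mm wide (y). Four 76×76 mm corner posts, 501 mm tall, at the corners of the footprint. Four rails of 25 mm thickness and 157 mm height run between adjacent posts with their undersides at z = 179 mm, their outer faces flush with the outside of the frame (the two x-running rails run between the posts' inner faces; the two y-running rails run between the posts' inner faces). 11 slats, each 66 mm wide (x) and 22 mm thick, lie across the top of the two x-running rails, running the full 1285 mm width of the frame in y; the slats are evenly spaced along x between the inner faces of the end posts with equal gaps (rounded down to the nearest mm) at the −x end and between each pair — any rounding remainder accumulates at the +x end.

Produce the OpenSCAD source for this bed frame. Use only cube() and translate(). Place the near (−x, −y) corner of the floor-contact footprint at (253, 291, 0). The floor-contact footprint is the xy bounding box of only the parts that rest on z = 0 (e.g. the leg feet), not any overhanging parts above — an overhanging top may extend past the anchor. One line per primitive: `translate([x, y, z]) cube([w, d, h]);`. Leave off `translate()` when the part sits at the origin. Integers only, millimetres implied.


translate([253, 291, 0]) cube([76, 76, 501]);
translate([253, 1500, 0]) cube([76, 76, 501]);
translate([2138, 291, 0]) cube([76, 76, 501]);
translate([2138, 1500, 0]) cube([76, 76, 501]);
translate([329, 291, 179]) cube([1809, 25, 157]);
translate([329, 1551, 179]) cube([1809, 25, 157]);
translate([253, 367, 179]) cube([25, 1133, 157]);
translate([2189, 367, 179]) cube([25, 1133, 157]);
translate([419, 291, 336]) cube([66, 1285, 22]);
translate([575, 291, 336]) cube([66, 1285, 22]);
translate([731, 291, 336]) cube([66, 1285, 22]);
translate([887, 291, 336]) cube([66, 1285, 22]);
translate([1043, 291, 336]) cube([66, 1285, 22]);
translate([1199, 291, 336]) cube([66, 1285, 22]);
translate([1355, 291, 336]) cube([66, 1285, 22]);
translate([1511, 291, 336]) cube([66, 1285, 22]);
translate([1667, 291, 336]) cube([66, 1285, 22]);
translate([1823, 291, 336]) cube([66, 1285, 22]);
translate([1979, 291, 336]) cube([66, 1285, 22]);


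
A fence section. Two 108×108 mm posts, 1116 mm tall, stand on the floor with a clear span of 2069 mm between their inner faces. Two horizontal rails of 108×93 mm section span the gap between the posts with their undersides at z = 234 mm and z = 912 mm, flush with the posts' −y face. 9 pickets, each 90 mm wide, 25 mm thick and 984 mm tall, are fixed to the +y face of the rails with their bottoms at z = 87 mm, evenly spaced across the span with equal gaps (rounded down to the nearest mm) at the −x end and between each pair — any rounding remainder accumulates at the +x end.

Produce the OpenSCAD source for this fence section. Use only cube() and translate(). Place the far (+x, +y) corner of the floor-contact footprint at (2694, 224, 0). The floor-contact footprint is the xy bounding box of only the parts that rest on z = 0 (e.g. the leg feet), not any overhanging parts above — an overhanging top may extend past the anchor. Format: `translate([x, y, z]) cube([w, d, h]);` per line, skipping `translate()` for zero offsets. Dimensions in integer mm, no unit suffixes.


translate([409, 116, 0]) cube([108, 108, 1116]);
translate([2586, 116, 0]) cube([108, 108, 1116]);
translate([517, 116, 234]) cube([2069, 108, 93]);
translate([517, 116, 912]) cube([2069, 108, 93]);
translate([642, 224, 87]) cube([90, 25, 984]);
translate([857, 224, 87]) cube([90, 25, 984]);
translate([1072, 224, 87]) cube([90, 25, 984]);
translate([1287, 224, 87]) cube([90, 25, 984]);
translate([1502, 224, 87]) cube([90, 25, 984]);
translate([1717, 224, 87]) cube([90, 25, 984]);
translate([1932, 224, 87]) cube([90, 25, 984]);
translate([2147, 224, 87]) cube([90, 25, 984]);
translate([2362, 224, 87]) cube([90, 25, 984]);


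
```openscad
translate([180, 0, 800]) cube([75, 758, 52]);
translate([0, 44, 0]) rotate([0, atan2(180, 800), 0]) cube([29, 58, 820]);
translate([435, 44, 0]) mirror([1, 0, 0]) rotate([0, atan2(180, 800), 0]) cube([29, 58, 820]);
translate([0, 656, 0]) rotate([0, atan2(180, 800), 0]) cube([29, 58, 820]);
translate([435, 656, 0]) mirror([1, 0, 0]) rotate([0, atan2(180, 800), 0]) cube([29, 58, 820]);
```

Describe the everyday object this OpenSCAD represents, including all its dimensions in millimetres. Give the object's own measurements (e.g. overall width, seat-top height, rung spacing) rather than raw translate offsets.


A sawhorse. A 75×758×52 mm beam (x, y, z) sits on two A-frame leg pairs. Each pair is two raked legs of 29×58 mm section (58 mm along y) splaying symmetrically in x. Each leg rises 800 mm vertically over 180 mm of horizontal reach and is 820 mm long along its own axis. Every leg's outer bottom edge rests on the floor and its outer top edge meets a bottom edge of the beam — the left legs (tilting toward +x) meet the beam's −x bottom edge, the right legs (their mirror images, tilting toward −x) meet its +x bottom edge — so the leg tops tuck under the beam, the beam's underside is 800 mm above the floor, and the feet are 435 mm apart outside-to-outside with the beam centred between them. The two leg pairs are set in 44 mm from either end of the beam.


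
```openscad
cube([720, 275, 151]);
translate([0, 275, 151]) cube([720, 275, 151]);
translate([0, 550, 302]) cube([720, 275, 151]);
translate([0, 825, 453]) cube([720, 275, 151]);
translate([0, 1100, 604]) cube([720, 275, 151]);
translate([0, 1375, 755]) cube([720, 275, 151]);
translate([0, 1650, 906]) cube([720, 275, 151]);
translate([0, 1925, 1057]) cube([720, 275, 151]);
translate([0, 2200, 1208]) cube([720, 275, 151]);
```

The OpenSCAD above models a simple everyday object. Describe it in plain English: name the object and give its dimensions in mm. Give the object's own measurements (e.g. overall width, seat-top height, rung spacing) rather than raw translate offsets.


A straight staircase of 9 solid steps. Each step is 720 mm wide (x), 275 mm deep (y, the going) and 151 mm tall (the rise). The first step rests on the floor; each subsequent step sits one going further in +y and one rise higher in +z, directly behind and above the previous step with no overlap.


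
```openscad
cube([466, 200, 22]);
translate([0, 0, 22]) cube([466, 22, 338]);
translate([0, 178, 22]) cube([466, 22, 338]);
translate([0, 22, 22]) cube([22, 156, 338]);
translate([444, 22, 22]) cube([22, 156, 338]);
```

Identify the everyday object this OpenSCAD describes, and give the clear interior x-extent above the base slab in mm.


An open box. The internal width is 422 mm.

A 466×200 base slab with four walls standing on it — an open box. The base is 466 mm wide and the walls are 22 mm thick, so the internal width is 466 − 2 × 22 = 422 mm.


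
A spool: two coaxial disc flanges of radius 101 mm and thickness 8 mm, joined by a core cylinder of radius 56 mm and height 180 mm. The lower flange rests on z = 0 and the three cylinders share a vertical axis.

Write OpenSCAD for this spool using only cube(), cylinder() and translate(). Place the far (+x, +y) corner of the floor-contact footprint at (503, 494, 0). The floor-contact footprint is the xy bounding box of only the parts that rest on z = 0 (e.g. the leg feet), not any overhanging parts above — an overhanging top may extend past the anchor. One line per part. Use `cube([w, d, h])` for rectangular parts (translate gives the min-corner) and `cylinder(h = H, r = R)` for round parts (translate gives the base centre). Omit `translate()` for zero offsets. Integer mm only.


translate([402, 393, 0]) cylinder(h = 8, r = 101);
translate([402, 393, 8]) cylinder(h = 180, r = 56);
translate([402, 393, 188]) cylinder(h = 8, r = 101);


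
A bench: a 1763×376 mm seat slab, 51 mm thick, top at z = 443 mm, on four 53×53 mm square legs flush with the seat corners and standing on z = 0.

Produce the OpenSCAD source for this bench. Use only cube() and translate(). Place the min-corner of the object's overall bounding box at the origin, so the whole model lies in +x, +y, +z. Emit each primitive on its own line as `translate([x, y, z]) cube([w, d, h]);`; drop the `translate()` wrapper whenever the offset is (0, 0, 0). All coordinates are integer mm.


translate([0, 0, 392]) cube([1763, 376, 51]);
cube([53, 53, 392]);
translate([0, 323, 0]) cube([53, 53, 392]);
translate([1710, 0, 0]) cube([53, 53, 392]);
translate([1710, 323, 0]) cube([53, 53, 392]);


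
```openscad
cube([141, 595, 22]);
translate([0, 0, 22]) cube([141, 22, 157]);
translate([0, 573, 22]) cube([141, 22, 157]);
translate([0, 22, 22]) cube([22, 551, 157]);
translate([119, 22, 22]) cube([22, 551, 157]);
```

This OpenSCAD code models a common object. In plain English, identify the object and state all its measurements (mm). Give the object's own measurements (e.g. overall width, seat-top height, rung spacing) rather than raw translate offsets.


An open-topped rectangular box: outside dimensions 141×595×179 mm, with a uniform wall and base thickness of 22 mm. The base is a full 141×595 slab on the floor; four walls sit on top of the base. The front and back walls (the −y and +y sides) span the full width; the two side walls fit between them.


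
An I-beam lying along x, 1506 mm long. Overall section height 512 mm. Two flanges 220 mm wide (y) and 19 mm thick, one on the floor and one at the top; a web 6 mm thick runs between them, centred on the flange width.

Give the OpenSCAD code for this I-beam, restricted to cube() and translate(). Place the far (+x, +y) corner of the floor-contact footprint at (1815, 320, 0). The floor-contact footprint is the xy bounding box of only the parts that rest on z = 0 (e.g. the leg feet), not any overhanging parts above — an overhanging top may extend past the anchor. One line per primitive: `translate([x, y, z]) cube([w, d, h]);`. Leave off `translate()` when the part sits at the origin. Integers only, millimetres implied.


translate([309, 100, 0]) cube([1506, 220, 19]);
translate([309, 207, 19]) cube([1506, 6, 474]);
translate([309, 100, 493]) cube([1506, 220, 19]);


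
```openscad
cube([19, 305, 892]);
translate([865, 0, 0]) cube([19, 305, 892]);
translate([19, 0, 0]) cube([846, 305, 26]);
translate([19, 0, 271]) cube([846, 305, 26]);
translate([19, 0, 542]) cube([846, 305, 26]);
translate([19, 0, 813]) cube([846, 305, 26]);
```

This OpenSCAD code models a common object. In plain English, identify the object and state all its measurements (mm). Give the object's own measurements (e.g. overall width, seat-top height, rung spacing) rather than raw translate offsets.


An open bookshelf. Two side panels, each 19 mm thick, 305 mm deep and 892 mm tall, stand 884 mm apart (outside-to-outside). Between them sit 4 shelves, each 26 mm thick and 305 mm deep, spanning the full gap between the sides. The bottom shelf rests on the floor (its underside at z = 0) and the clear gap between one shelf's top and the next shelf's underside is 245 mm.


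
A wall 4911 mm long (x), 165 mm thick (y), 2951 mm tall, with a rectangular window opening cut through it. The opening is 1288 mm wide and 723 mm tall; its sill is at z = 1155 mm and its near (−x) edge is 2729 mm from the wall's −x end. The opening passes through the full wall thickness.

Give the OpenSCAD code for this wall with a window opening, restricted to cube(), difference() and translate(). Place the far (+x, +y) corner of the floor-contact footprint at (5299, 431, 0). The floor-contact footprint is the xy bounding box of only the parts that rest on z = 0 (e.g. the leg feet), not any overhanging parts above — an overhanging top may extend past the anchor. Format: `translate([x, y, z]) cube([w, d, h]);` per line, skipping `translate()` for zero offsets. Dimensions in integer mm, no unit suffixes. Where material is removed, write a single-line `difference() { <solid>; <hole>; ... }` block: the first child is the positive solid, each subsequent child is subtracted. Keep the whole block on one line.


difference() { translate([388, 266, 0]) cube([4911, 165, 2951]); translate([3117, 266, 1155]) cube([1288, 165, 723]); }


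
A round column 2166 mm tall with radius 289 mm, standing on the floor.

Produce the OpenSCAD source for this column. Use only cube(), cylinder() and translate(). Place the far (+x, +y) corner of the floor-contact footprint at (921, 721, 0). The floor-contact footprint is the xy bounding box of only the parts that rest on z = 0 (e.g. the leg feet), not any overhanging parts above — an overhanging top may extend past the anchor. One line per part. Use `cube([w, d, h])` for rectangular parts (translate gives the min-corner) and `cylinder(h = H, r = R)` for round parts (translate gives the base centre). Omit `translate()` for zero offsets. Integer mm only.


translate([632, 432, 0]) cylinder(h = 2166, r = 289);


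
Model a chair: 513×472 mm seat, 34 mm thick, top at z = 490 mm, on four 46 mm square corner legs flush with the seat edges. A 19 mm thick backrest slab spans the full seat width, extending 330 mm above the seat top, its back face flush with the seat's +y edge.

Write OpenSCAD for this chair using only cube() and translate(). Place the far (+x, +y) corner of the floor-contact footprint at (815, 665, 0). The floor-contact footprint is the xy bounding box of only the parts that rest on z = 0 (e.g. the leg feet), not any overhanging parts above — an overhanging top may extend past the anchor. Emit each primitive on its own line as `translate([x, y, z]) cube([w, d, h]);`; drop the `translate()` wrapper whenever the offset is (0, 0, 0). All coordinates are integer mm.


translate([302, 193, 456]) cube([513, 472, 34]);
translate([302, 193, 0]) cube([46, 46, 456]);
translate([769, 193, 0]) cube([46, 46, 456]);
translate([302, 619, 0]) cube([46, 46, 456]);
translate([769, 619, 0]) cube([46, 46, 456]);
translate([302, 646, 490]) cube([513, 19, 330]);


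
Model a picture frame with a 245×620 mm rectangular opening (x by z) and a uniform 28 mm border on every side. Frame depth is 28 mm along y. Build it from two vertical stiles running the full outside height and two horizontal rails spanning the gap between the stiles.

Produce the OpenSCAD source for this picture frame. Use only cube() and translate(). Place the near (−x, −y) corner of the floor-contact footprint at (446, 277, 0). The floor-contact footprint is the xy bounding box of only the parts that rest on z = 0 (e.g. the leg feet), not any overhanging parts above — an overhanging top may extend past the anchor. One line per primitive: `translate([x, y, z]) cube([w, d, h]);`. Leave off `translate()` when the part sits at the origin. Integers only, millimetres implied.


translate([446, 277, 0]) cube([28, 28, 676]);
translate([719, 277, 0]) cube([28, 28, 676]);
translate([474, 277, 0]) cube([245, 28, 28]);
translate([474, 277, 648]) cube([245, 28, 28]);


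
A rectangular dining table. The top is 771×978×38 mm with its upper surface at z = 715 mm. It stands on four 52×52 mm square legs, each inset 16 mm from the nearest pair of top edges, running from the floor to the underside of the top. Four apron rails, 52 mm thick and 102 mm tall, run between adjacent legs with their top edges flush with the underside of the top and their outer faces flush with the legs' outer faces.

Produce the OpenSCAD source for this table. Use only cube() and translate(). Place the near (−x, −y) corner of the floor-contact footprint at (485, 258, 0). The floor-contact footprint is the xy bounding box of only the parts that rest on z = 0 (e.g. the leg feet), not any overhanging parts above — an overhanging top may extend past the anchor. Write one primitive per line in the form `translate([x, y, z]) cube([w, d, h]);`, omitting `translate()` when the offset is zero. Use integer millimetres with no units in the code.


// leg_h = 715 - 38 = 677
// apron z = 677 - 102 = 575
translate([469, 242, 677]) cube([771, 978, 38]);
translate([485, 258, 0]) cube([52, 52, 677]);
translate([1172, 258, 0]) cube([52, 52, 677]);
translate([485, 1152, 0]) cube([52, 52, 677]);
translate([1172, 1152, 0]) cube([52, 52, 677]);
translate([537, 258, 575]) cube([635, 52, 102]);
translate([537, 1152, 575]) cube([635, 52, 102]);
translate([485, 310, 575]) cube([52, 842, 102]);
translate([1172, 310, 575]) cube([52, 842, 102]);


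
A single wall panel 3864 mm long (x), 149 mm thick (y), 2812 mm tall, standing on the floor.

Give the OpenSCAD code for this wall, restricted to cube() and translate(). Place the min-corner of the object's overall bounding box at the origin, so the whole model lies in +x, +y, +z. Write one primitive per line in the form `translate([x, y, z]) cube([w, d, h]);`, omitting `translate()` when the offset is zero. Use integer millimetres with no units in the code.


cube([3864, 149, 2812]);


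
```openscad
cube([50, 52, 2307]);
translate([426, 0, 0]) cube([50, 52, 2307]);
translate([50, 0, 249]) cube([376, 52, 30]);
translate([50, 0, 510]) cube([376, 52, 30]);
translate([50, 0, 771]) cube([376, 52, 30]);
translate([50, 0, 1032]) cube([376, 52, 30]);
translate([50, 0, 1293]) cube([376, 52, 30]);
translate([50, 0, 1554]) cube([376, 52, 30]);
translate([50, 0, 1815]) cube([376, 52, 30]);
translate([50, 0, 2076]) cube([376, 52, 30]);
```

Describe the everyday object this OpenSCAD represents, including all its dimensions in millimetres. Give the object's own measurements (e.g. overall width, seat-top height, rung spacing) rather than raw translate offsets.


A straight ladder. Two 50×52 mm vertical rails, 2307 mm tall, stand 476 mm apart (outside-to-outside) with their front faces coplanar on the −y side. 8 rungs, each 52 mm deep and 30 mm tall, span between the inner faces of the rails, front faces flush with the rails. The lowest rung's underside is at z = 249 mm and rungs are spaced 261 mm apart (underside to underside).


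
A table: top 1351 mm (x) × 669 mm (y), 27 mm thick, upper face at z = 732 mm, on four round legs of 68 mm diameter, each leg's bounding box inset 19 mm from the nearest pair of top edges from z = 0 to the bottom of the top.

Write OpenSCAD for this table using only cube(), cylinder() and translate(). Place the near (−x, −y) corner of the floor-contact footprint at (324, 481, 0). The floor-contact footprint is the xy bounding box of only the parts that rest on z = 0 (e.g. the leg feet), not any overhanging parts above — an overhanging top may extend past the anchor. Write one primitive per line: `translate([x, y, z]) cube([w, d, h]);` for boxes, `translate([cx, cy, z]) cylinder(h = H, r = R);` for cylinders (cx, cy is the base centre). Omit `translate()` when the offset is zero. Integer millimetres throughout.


translate([305, 462, 705]) cube([1351, 669, 27]);
translate([358, 515, 0]) cylinder(h = 705, r = 34);
translate([1603, 515, 0]) cylinder(h = 705, r = 34);
translate([358, 1078, 0]) cylinder(h = 705, r = 34);
translate([1603, 1078, 0]) cylinder(h = 705, r = 34);


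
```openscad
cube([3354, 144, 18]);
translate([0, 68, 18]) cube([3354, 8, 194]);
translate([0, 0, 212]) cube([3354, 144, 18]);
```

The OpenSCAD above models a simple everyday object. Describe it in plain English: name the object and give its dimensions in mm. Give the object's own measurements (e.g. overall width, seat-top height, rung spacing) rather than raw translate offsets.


An I-beam lying along x, 3354 mm long. Overall section height 230 mm. Two flanges 144 mm wide (y) and 18 mm thick, one on the floor and one at the top; a web 8 mm thick runs between them, centred on the flange width.


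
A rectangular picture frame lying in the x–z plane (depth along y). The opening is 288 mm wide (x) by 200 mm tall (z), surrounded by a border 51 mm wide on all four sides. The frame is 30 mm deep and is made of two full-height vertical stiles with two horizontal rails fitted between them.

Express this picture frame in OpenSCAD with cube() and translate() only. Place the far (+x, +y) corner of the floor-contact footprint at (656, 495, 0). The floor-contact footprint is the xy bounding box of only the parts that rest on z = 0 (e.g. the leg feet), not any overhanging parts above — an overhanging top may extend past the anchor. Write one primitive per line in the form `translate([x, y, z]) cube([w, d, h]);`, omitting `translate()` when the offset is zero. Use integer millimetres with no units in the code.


translate([266, 465, 0]) cube([51, 30, 302]);
translate([605, 465, 0]) cube([51, 30, 302]);
translate([317, 465, 0]) cube([288, 30, 51]);
translate([317, 465, 251]) cube([288, 30, 51]);


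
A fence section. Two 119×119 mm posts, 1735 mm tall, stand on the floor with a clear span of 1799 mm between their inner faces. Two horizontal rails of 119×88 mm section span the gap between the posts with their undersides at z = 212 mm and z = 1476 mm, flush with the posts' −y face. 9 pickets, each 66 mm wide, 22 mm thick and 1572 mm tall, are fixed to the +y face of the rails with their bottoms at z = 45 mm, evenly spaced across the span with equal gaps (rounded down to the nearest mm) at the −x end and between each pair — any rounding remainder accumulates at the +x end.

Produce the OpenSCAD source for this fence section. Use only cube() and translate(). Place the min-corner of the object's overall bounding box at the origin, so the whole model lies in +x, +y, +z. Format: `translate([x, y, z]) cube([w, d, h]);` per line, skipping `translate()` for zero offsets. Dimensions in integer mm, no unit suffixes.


cube([119, 119, 1735]);
translate([1918, 0, 0]) cube([119, 119, 1735]);
translate([119, 0, 212]) cube([1799, 119, 88]);
translate([119, 0, 1476]) cube([1799, 119, 88]);
translate([239, 119, 45]) cube([66, 22, 1572]);
translate([425, 119, 45]) cube([66, 22, 1572]);
translate([611, 119, 45]) cube([66, 22, 1572]);
translate([797, 119, 45]) cube([66, 22, 1572]);
translate([983, 119, 45]) cube([66, 22, 1572]);
translate([1169, 119, 45]) cube([66, 22, 1572]);
translate([1355, 119, 45]) cube([66, 22, 1572]);
translate([1541, 119, 45]) cube([66, 22, 1572]);
translate([1727, 119, 45]) cube([66, 22, 1572]);
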